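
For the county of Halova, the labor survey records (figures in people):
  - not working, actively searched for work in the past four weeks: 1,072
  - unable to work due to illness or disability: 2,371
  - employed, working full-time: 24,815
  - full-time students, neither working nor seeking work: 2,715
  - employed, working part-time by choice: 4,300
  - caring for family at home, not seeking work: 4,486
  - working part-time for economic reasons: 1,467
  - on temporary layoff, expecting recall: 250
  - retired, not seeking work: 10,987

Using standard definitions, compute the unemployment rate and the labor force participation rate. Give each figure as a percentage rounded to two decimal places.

Employed = 24,815 + 4,300 + 1,467 = 30,582 (anyone who worked, including part-time for economic reasons, counts as employed).
Unemployed = 1,072 + 250 = 1,322 (jobless and actively searching, or on temporary layoff).
Labor force = 30,582 + 1,322 = 31,904.
Not in labor force = 2,371 + 2,715 + 4,486 + 10,987 = 20,559 (those not working and not actively searching are outside the labor force).
Civilian working-age population = 31,904 + 20,559 = 52,463.
Unemployment rate = 1,322 / 31,904 = 4.14%.
Labor force participation rate = 31,904 / 52,463 = 60.81%.

Unemployment rate ≈ 4.14%; labor force participation rate ≈ 60.81%.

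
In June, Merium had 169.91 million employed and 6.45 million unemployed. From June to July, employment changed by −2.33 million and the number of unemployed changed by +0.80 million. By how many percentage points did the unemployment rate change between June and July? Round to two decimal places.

The unemployment rate changed by +0.49 percentage points.

June: labor force = 169.91 + 6.45 = 176.36; u = 6.45/176.36 = 3.66%.
July: labor force = 167.58 + 7.25 = 174.83; u = 7.25/174.83 = 4.15%.
Change = 4.15% − 3.66% = +0.49 pp.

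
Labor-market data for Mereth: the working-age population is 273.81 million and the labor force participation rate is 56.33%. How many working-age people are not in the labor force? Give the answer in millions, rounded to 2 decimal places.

About 119.57 million are not in the labor force.

Share not in the labor force = 1 − 0.5633 = 0.4367.
Not in labor force = 0.4367 × 273.81 ≈ 119.57 million.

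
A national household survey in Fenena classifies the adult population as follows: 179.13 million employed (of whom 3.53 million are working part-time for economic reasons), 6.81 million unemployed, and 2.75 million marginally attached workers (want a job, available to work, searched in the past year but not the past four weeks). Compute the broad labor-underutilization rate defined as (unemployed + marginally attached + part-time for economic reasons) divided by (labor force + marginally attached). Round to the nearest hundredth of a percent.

Broad underutilization rate ≈ 6.94%.

Labor force = 179.13 + 6.81 = 185.94 million.
Numerator = 6.81 + 2.75 + 3.53 = 13.09 million.
Denominator = 185.94 + 2.75 = 188.69 million.
Broad rate = 13.09 / 188.69 = 6.94%.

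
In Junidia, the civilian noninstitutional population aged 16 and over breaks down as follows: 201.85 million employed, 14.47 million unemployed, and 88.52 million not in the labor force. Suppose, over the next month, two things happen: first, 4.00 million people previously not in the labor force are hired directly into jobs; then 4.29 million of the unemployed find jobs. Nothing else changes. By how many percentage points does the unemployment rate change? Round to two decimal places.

The unemployment rate changes by −2.07 percentage points.

Initially, labor force = 201.85 + 14.47 = 216.32 million, so u = 14.47/216.32 = 6.69%.
After the first change, employed and labor force both rise by 4.00; unemployed unchanged → E = 205.85, U = 14.47, labor force = 220.32 million.
After the second change, unemployed falls and employed rises by 4.29; labor force unchanged → E = 210.14, U = 10.18, labor force = 220.32 million.
New unemployment rate = 10.18 / 220.32 = 4.62%.
Change = 4.62% − 6.69% = −2.07 percentage points.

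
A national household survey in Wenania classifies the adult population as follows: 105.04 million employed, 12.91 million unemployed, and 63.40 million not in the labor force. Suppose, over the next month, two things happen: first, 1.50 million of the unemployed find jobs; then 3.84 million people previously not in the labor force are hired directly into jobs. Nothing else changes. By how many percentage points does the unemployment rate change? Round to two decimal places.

Initially, labor force = 105.04 + 12.91 = 117.95 million, so u = 12.91/117.95 = 10.95%.
After the first change, unemployed falls and employed rises by 1.50; labor force unchanged → E = 106.54, U = 11.41, labor force = 117.95 million.
After the second change, employed and labor force both rise by 3.84; unemployed unchanged → E = 110.38, U = 11.41, labor force = 121.79 million.
New unemployment rate = 11.41 / 121.79 = 9.37%.
Change = 9.37% − 10.95% = −1.58 percentage points.

The unemployment rate changes by −1.58 percentage points.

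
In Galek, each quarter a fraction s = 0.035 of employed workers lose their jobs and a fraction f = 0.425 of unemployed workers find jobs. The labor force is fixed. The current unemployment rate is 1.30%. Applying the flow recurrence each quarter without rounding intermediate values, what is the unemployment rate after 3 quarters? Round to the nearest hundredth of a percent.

With a fixed labor force, u_{t+1} = u_t + s·(1−u_t) − f·u_t = u_t·(1−s−f) + s.
Here 1−s−f = 0.540 and s = 0.035.
u_1 = 0.013000 × 0.540 + 0.035 = 0.042020.
u_2 = 0.042020 × 0.540 + 0.035 = 0.057691.
u_3 = 0.057691 × 0.540 + 0.035 = 0.066153.

Unemployment rate after three quarters ≈ 6.62%.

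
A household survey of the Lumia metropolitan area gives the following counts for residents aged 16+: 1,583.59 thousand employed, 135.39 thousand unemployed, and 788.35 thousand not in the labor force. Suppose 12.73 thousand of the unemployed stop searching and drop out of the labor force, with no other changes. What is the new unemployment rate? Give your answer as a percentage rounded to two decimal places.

New unemployment rate ≈ 7.19%.

Initially, labor force = 1,583.59 + 135.39 = 1,718.98 thousand, so u = 135.39/1,718.98 = 7.88%.
After the change, unemployed and labor force both fall by 12.73 → E = 1,583.59, U = 122.66, labor force = 1,706.25 thousand.
New unemployment rate = 122.66 / 1,706.25 = 7.19%.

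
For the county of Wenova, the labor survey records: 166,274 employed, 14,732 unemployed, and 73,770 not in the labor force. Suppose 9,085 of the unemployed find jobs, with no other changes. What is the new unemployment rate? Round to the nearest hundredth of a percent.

New unemployment rate ≈ 3.12%.

Initially, labor force = 166,274 + 14,732 = 181,006, so u = 14,732/181,006 = 8.14%.
After the change, unemployed falls and employed rises by 9,085; labor force unchanged → E = 175,359, U = 5,647, labor force = 181,006.
New unemployment rate = 5,647 / 181,006 = 3.12%.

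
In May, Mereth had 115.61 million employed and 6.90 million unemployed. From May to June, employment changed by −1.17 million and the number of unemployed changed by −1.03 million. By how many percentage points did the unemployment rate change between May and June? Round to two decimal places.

The unemployment rate changed by −0.75 percentage points.

May: labor force = 115.61 + 6.90 = 122.51; u = 6.90/122.51 = 5.63%.
June: labor force = 114.44 + 5.87 = 120.31; u = 5.87/120.31 = 4.88%.
Change = 4.88% − 5.63% = −0.75 pp.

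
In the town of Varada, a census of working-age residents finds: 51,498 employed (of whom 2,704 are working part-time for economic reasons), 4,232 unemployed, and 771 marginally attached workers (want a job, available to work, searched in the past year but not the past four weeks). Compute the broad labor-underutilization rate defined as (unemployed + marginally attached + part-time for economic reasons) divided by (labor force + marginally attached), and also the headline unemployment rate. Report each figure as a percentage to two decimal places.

Labor force = 51,498 + 4,232 = 55,730.
Numerator = 4,232 + 771 + 2,704 = 7,707.
Denominator = 55,730 + 771 = 56,501.
Broad rate = 7,707 / 56,501 = 13.64%.
Headline unemployment rate = 4,232 / 55,730 = 7.59%.

Broad underutilization rate ≈ 13.64%; headline unemployment rate ≈ 7.59%.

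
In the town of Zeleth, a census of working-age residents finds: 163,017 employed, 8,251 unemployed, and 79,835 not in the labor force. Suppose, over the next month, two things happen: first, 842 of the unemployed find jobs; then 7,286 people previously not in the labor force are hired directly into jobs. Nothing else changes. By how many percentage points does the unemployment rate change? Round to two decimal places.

Initially, labor force = 163,017 + 8,251 = 171,268, so u = 8,251/171,268 = 4.82%.
After the first change, unemployed falls and employed rises by 842; labor force unchanged → E = 163,859, U = 7,409, labor force = 171,268.
After the second change, employed and labor force both rise by 7,286; unemployed unchanged → E = 171,145, U = 7,409, labor force = 178,554.
New unemployment rate = 7,409 / 178,554 = 4.15%.
Change = 4.15% − 4.82% = −0.67 percentage points.

The unemployment rate changes by −0.67 percentage points.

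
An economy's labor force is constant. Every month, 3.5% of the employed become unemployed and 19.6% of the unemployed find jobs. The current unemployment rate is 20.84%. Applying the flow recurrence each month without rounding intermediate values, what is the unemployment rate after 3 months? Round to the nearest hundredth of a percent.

Unemployment rate after three months ≈ 17.74%.

With a fixed labor force, u_{t+1} = u_t + s·(1−u_t) − f·u_t = u_t·(1−s−f) + s.
Here 1−s−f = 0.769 and s = 0.035.
u_1 = 0.208400 × 0.769 + 0.035 = 0.195260.
u_2 = 0.195260 × 0.769 + 0.035 = 0.185155.
u_3 = 0.185155 × 0.769 + 0.035 = 0.177384.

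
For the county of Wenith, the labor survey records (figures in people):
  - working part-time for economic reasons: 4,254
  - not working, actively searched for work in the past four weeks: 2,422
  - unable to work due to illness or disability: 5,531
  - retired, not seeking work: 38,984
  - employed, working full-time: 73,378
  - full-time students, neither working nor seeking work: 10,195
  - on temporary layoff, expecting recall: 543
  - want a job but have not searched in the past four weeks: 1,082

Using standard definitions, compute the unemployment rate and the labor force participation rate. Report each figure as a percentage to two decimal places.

Employed = 4,254 + 73,378 = 77,632 (anyone who worked, including part-time for economic reasons, counts as employed).
Unemployed = 2,422 + 543 = 2,965 (jobless and actively searching, or on temporary layoff).
Labor force = 77,632 + 2,965 = 80,597.
Not in labor force = 5,531 + 38,984 + 10,195 + 1,082 = 55,792 (those not working and not actively searching are outside the labor force — including those who want a job but have given up searching).
Civilian working-age population = 80,597 + 55,792 = 136,389.
Unemployment rate = 2,965 / 80,597 = 3.68%.
Labor force participation rate = 80,597 / 136,389 = 59.09%.

Unemployment rate ≈ 3.68%; labor force participation rate ≈ 59.09%.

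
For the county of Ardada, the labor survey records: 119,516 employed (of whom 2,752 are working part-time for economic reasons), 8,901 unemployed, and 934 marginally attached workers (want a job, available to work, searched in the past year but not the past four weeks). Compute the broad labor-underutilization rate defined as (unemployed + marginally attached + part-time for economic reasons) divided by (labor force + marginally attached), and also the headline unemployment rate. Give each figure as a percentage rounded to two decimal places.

Labor force = 119,516 + 8,901 = 128,417.
Numerator = 8,901 + 934 + 2,752 = 12,587.
Denominator = 128,417 + 934 = 129,351.
Broad rate = 12,587 / 129,351 = 9.73%.
Headline unemployment rate = 8,901 / 128,417 = 6.93%.

Broad underutilization rate ≈ 9.73%; headline unemployment rate ≈ 6.93%.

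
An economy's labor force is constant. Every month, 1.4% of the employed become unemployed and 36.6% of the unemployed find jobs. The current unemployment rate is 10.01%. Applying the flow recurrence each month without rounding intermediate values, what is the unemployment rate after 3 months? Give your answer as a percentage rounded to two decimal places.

With a fixed labor force, u_{t+1} = u_t + s·(1−u_t) − f·u_t = u_t·(1−s−f) + s.
Here 1−s−f = 0.620 and s = 0.014.
u_1 = 0.100100 × 0.620 + 0.014 = 0.076062.
u_2 = 0.076062 × 0.620 + 0.014 = 0.061158.
u_3 = 0.061158 × 0.620 + 0.014 = 0.051918.

Unemployment rate after three months ≈ 5.19%.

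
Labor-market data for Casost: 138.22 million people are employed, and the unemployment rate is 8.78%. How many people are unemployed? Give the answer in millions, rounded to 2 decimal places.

Let U be the number unemployed. The labor force is E + U, and U/(E+U) = 0.0878.
So U = 0.0878 × 138.22 / (1 − 0.0878) = 12.1357 / 0.9122 ≈ 13.30 million.

About 13.30 million are unemployed.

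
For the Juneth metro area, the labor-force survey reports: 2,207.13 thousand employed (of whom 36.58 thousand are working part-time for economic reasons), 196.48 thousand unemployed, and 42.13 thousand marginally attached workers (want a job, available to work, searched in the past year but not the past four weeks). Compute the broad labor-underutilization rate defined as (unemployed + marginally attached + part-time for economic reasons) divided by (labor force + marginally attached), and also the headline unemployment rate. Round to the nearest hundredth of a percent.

Labor force = 2,207.13 + 196.48 = 2,403.61 thousand.
Numerator = 196.48 + 42.13 + 36.58 = 275.19 thousand.
Denominator = 2,403.61 + 42.13 = 2,445.74 thousand.
Broad rate = 275.19 / 2,445.74 = 11.25%.
Headline unemployment rate = 196.48 / 2,403.61 = 8.17%.

Broad underutilization rate ≈ 11.25%; headline unemployment rate ≈ 8.17%.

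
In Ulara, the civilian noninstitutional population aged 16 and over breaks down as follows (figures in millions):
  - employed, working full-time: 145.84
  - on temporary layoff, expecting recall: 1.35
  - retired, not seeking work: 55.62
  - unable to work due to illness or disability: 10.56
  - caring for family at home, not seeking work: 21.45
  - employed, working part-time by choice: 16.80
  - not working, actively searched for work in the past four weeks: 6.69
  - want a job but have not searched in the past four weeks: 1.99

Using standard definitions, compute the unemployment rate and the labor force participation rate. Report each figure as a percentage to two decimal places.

Employed = 145.84 + 16.80 = 162.64 million.
Unemployed = 1.35 + 6.69 = 8.04 million (jobless and actively searching, or on temporary layoff).
Labor force = 162.64 + 8.04 = 170.68 million.
Not in labor force = 55.62 + 10.56 + 21.45 + 1.99 = 89.62 million (those not working and not actively searching are outside the labor force — including those who want a job but have given up searching).
Civilian working-age population = 170.68 + 89.62 = 260.30 million.
Unemployment rate = 8.04 / 170.68 = 4.71%.
Labor force participation rate = 170.68 / 260.30 = 65.57%.

Unemployment rate ≈ 4.71%; labor force participation rate ≈ 65.57%.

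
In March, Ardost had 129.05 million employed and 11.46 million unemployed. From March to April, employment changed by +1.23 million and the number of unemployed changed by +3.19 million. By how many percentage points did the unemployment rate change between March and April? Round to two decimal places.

March: labor force = 129.05 + 11.46 = 140.51; u = 11.46/140.51 = 8.16%.
April: labor force = 130.28 + 14.65 = 144.93; u = 14.65/144.93 = 10.11%.
Change = 10.11% − 8.16% = +1.95 pp.

The unemployment rate changed by +1.95 percentage points.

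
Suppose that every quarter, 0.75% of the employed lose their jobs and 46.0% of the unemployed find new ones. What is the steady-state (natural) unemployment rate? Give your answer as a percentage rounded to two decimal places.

At steady state the flows balance: s·E = f·U, so U/(E+U) = s/(s+f).
u* = 0.75 / (0.75 + 46.0) = 0.75 / 46.75 = 1.60%.

Steady-state unemployment rate ≈ 1.60%.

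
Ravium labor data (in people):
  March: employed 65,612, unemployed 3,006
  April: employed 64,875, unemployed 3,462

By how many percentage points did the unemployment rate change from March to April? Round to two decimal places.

March: labor force = 65,612 + 3,006 = 68,618; u = 3,006/68,618 = 4.38%.
April: labor force = 64,875 + 3,462 = 68,337; u = 3,462/68,337 = 5.07%.
Change = 5.07% − 4.38% = +0.69 pp.

The unemployment rate changed by +0.69 percentage points.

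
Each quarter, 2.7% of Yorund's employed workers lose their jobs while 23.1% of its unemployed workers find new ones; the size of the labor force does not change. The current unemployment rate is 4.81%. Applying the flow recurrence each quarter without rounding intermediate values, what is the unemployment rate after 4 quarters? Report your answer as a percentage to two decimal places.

Unemployment rate after four quarters ≈ 8.75%.

With a fixed labor force, u_{t+1} = u_t + s·(1−u_t) − f·u_t = u_t·(1−s−f) + s.
Here 1−s−f = 0.742 and s = 0.027.
u_1 = 0.048100 × 0.742 + 0.027 = 0.062690.
u_2 = 0.062690 × 0.742 + 0.027 = 0.073516.
u_3 = 0.073516 × 0.742 + 0.027 = 0.081549.
u_4 = 0.081549 × 0.742 + 0.027 = 0.087509.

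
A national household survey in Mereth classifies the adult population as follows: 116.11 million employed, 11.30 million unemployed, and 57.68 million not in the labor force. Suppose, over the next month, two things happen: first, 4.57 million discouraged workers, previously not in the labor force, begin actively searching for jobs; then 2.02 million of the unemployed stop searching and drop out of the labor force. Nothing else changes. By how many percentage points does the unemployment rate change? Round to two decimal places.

The unemployment rate changes by +1.79 percentage points.

Initially, labor force = 116.11 + 11.30 = 127.41 million, so u = 11.30/127.41 = 8.87%.
After the first change, unemployed and labor force both rise by 4.57 → E = 116.11, U = 15.87, labor force = 131.98 million.
After the second change, unemployed and labor force both fall by 2.02 → E = 116.11, U = 13.85, labor force = 129.96 million.
New unemployment rate = 13.85 / 129.96 = 10.66%.
Change = 10.66% − 8.87% = +1.79 percentage points.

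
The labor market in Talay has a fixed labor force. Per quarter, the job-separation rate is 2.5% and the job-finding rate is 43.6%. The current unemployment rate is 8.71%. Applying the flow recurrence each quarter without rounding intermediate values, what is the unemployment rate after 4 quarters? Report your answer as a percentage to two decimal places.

Unemployment rate after four quarters ≈ 5.70%.

With a fixed labor force, u_{t+1} = u_t + s·(1−u_t) − f·u_t = u_t·(1−s−f) + s.
Here 1−s−f = 0.539 and s = 0.025.
u_1 = 0.087100 × 0.539 + 0.025 = 0.071947.
u_2 = 0.071947 × 0.539 + 0.025 = 0.063779.
u_3 = 0.063779 × 0.539 + 0.025 = 0.059377.
u_4 = 0.059377 × 0.539 + 0.025 = 0.057004.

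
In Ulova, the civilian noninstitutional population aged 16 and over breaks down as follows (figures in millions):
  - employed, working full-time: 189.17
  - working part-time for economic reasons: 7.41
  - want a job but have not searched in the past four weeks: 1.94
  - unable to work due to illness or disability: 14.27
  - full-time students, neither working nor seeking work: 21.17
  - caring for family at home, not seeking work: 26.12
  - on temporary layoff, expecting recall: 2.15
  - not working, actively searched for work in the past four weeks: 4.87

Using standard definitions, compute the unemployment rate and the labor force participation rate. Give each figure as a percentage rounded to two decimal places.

Unemployment rate ≈ 3.45%; labor force participation rate ≈ 76.23%.

Employed = 189.17 + 7.41 = 196.58 million (anyone who worked, including part-time for economic reasons, counts as employed).
Unemployed = 2.15 + 4.87 = 7.02 million (jobless and actively searching, or on temporary layoff).
Labor force = 196.58 + 7.02 = 203.60 million.
Not in labor force = 1.94 + 14.27 + 21.17 + 26.12 = 63.50 million (those not working and not actively searching are outside the labor force — including those who want a job but have given up searching).
Civilian working-age population = 203.60 + 63.50 = 267.10 million.
Unemployment rate = 7.02 / 203.60 = 3.45%.
Labor force participation rate = 203.60 / 267.10 = 76.23%.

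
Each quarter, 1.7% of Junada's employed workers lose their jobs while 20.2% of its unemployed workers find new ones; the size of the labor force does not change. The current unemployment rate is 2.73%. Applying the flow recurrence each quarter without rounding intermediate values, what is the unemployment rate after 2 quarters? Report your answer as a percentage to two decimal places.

Unemployment rate after two quarters ≈ 4.69%.

With a fixed labor force, u_{t+1} = u_t + s·(1−u_t) − f·u_t = u_t·(1−s−f) + s.
Here 1−s−f = 0.781 and s = 0.017.
u_1 = 0.027300 × 0.781 + 0.017 = 0.038321.
u_2 = 0.038321 × 0.781 + 0.017 = 0.046929.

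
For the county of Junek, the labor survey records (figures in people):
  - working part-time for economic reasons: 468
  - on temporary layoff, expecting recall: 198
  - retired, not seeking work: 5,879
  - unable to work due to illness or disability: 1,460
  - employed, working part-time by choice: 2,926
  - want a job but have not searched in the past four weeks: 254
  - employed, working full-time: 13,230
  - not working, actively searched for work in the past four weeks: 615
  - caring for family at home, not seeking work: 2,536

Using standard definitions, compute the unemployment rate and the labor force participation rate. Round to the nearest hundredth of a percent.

Unemployment rate ≈ 4.66%; labor force participation rate ≈ 63.26%.

Employed = 468 + 2,926 + 13,230 = 16,624 (anyone who worked, including part-time for economic reasons, counts as employed).
Unemployed = 198 + 615 = 813 (jobless and actively searching, or on temporary layoff).
Labor force = 16,624 + 813 = 17,437.
Not in labor force = 5,879 + 1,460 + 254 + 2,536 = 10,129 (those not working and not actively searching are outside the labor force — including those who want a job but have given up searching).
Civilian working-age population = 17,437 + 10,129 = 27,566.
Unemployment rate = 813 / 17,437 = 4.66%.
Labor force participation rate = 17,437 / 27,566 = 63.26%.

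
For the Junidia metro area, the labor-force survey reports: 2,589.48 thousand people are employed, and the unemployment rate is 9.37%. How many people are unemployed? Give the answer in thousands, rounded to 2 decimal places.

About 267.72 thousand are unemployed.

Let U be the number unemployed. The labor force is E + U, and U/(E+U) = 0.0937.
So U = 0.0937 × 2,589.48 / (1 − 0.0937) = 242.6343 / 0.9063 ≈ 267.72 thousand.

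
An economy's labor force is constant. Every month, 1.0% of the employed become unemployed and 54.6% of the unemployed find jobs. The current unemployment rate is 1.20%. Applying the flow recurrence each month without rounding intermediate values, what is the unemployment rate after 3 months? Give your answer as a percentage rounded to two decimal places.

With a fixed labor force, u_{t+1} = u_t + s·(1−u_t) − f·u_t = u_t·(1−s−f) + s.
Here 1−s−f = 0.444 and s = 0.010.
u_1 = 0.012000 × 0.444 + 0.010 = 0.015328.
u_2 = 0.015328 × 0.444 + 0.010 = 0.016806.
u_3 = 0.016806 × 0.444 + 0.010 = 0.017462.

Unemployment rate after three months ≈ 1.75%.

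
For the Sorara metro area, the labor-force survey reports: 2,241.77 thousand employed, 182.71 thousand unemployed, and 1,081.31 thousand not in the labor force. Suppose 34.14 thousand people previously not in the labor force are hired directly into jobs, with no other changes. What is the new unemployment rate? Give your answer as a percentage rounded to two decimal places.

Initially, labor force = 2,241.77 + 182.71 = 2,424.48 thousand, so u = 182.71/2,424.48 = 7.54%.
After the change, employed and labor force both rise by 34.14; unemployed unchanged → E = 2,275.91, U = 182.71, labor force = 2,458.62 thousand.
New unemployment rate = 182.71 / 2,458.62 = 7.43%.

New unemployment rate ≈ 7.43%.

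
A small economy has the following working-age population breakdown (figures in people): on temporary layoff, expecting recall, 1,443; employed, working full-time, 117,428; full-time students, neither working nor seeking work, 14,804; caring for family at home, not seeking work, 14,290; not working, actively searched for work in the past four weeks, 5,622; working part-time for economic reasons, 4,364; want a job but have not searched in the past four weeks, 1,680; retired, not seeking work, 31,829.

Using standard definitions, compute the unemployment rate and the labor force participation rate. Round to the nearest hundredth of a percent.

Employed = 117,428 + 4,364 = 121,792 (anyone who worked, including part-time for economic reasons, counts as employed).
Unemployed = 1,443 + 5,622 = 7,065 (jobless and actively searching, or on temporary layoff).
Labor force = 121,792 + 7,065 = 128,857.
Not in labor force = 14,804 + 14,290 + 1,680 + 31,829 = 62,603 (those not working and not actively searching are outside the labor force — including those who want a job but have given up searching).
Civilian working-age population = 128,857 + 62,603 = 191,460.
Unemployment rate = 7,065 / 128,857 = 5.48%.
Labor force participation rate = 128,857 / 191,460 = 67.30%.

Unemployment rate ≈ 5.48%; labor force participation rate ≈ 67.30%.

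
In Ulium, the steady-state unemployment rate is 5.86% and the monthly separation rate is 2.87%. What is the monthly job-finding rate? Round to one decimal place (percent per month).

Job-finding rate ≈ 46.1% per month.

From u* = s/(s+f): f = s·(1−u)/u.
f = 2.87 × (1 − 0.0586) / 0.0586 = 2.7018 / 0.0586 ≈ 46.1% per month.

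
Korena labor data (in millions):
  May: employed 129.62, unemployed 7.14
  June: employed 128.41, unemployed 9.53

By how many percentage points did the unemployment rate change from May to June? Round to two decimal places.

May: labor force = 129.62 + 7.14 = 136.76; u = 7.14/136.76 = 5.22%.
June: labor force = 128.41 + 9.53 = 137.94; u = 9.53/137.94 = 6.91%.
Change = 6.91% − 5.22% = +1.69 pp.

The unemployment rate changed by +1.69 percentage points.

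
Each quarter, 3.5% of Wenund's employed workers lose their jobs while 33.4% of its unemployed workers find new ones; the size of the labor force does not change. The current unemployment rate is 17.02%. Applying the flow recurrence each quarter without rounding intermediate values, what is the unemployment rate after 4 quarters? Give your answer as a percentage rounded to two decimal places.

With a fixed labor force, u_{t+1} = u_t + s·(1−u_t) − f·u_t = u_t·(1−s−f) + s.
Here 1−s−f = 0.631 and s = 0.035.
u_1 = 0.170200 × 0.631 + 0.035 = 0.142396.
u_2 = 0.142396 × 0.631 + 0.035 = 0.124852.
u_3 = 0.124852 × 0.631 + 0.035 = 0.113782.
u_4 = 0.113782 × 0.631 + 0.035 = 0.106796.

Unemployment rate after four quarters ≈ 10.68%.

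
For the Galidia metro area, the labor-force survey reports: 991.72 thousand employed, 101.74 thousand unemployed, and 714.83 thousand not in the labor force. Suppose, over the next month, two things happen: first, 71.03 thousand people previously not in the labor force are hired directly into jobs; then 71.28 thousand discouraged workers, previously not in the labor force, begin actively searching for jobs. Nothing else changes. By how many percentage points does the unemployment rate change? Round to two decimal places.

Initially, labor force = 991.72 + 101.74 = 1,093.46 thousand, so u = 101.74/1,093.46 = 9.30%.
After the first change, employed and labor force both rise by 71.03; unemployed unchanged → E = 1,062.75, U = 101.74, labor force = 1,164.49 thousand.
After the second change, unemployed and labor force both rise by 71.28 → E = 1,062.75, U = 173.02, labor force = 1,235.77 thousand.
New unemployment rate = 173.02 / 1,235.77 = 14.00%.
Change = 14.00% − 9.30% = +4.70 percentage points.

The unemployment rate changes by +4.70 percentage points.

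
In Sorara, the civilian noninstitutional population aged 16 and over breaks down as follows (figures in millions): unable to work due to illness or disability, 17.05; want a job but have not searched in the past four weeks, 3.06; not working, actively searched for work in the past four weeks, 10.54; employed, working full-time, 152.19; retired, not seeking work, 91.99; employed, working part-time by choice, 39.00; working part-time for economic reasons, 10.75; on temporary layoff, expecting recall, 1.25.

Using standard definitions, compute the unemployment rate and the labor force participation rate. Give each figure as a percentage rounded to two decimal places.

Employed = 152.19 + 39.00 + 10.75 = 201.94 million (anyone who worked, including part-time for economic reasons, counts as employed).
Unemployed = 10.54 + 1.25 = 11.79 million (jobless and actively searching, or on temporary layoff).
Labor force = 201.94 + 11.79 = 213.73 million.
Not in labor force = 17.05 + 3.06 + 91.99 = 112.10 million (those not working and not actively searching are outside the labor force — including those who want a job but have given up searching).
Civilian working-age population = 213.73 + 112.10 = 325.83 million.
Unemployment rate = 11.79 / 213.73 = 5.52%.
Labor force participation rate = 213.73 / 325.83 = 65.60%.

Unemployment rate ≈ 5.52%; labor force participation rate ≈ 65.60%.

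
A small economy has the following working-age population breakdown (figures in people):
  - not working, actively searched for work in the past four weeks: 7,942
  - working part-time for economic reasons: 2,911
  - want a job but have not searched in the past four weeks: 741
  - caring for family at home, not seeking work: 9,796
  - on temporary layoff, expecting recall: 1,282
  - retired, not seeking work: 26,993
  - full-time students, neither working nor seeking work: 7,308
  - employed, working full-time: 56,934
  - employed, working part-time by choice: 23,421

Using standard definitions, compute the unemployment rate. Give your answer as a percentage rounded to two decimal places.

Unemployment rate ≈ 9.97%.

Employed = 2,911 + 56,934 + 23,421 = 83,266 (anyone who worked, including part-time for economic reasons, counts as employed).
Unemployed = 7,942 + 1,282 = 9,224 (jobless and actively searching, or on temporary layoff).
Labor force = 83,266 + 9,224 = 92,490.
Unemployment rate = 9,224 / 92,490 = 9.97%.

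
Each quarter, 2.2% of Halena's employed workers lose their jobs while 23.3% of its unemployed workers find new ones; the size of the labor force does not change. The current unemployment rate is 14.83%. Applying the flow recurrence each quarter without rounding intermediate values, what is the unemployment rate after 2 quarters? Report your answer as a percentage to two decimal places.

With a fixed labor force, u_{t+1} = u_t + s·(1−u_t) − f·u_t = u_t·(1−s−f) + s.
Here 1−s−f = 0.745 and s = 0.022.
u_1 = 0.148300 × 0.745 + 0.022 = 0.132483.
u_2 = 0.132483 × 0.745 + 0.022 = 0.120700.

Unemployment rate after two quarters ≈ 12.07%.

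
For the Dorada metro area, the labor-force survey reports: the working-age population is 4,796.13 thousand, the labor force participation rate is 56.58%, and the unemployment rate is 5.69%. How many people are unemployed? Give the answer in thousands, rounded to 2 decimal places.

Labor force = 0.5658 × 4,796.13 = 2,713.65 thousand.
Unemployed = 0.0569 × 2,713.65 ≈ 154.41 thousand.

About 154.41 thousand are unemployed.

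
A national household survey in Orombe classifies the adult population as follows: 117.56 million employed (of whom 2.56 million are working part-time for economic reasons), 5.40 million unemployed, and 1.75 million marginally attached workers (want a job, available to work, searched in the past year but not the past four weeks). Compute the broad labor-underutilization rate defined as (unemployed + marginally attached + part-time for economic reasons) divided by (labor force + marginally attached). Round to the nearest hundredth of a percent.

Broad underutilization rate ≈ 7.79%.

Labor force = 117.56 + 5.40 = 122.96 million.
Numerator = 5.40 + 1.75 + 2.56 = 9.71 million.
Denominator = 122.96 + 1.75 = 124.71 million.
Broad rate = 9.71 / 124.71 = 7.79%.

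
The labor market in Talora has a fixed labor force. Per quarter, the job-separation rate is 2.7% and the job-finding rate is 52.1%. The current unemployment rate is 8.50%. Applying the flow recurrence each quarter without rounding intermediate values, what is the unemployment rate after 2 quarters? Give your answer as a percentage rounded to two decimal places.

Unemployment rate after two quarters ≈ 5.66%.

With a fixed labor force, u_{t+1} = u_t + s·(1−u_t) − f·u_t = u_t·(1−s−f) + s.
Here 1−s−f = 0.452 and s = 0.027.
u_1 = 0.085000 × 0.452 + 0.027 = 0.065420.
u_2 = 0.065420 × 0.452 + 0.027 = 0.056570.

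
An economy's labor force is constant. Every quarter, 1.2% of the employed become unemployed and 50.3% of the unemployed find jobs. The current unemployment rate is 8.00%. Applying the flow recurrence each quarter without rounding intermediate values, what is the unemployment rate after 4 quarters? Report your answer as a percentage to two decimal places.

Unemployment rate after four quarters ≈ 2.64%.

With a fixed labor force, u_{t+1} = u_t + s·(1−u_t) − f·u_t = u_t·(1−s−f) + s.
Here 1−s−f = 0.485 and s = 0.012.
u_1 = 0.080000 × 0.485 + 0.012 = 0.050800.
u_2 = 0.050800 × 0.485 + 0.012 = 0.036638.
u_3 = 0.036638 × 0.485 + 0.012 = 0.029769.
u_4 = 0.029769 × 0.485 + 0.012 = 0.026438.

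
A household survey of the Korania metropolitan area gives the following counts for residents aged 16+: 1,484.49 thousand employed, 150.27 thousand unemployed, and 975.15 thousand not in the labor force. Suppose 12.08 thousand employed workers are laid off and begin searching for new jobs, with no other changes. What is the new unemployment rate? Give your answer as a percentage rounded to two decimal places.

Initially, labor force = 1,484.49 + 150.27 = 1,634.76 thousand, so u = 150.27/1,634.76 = 9.19%.
After the change, employed falls and unemployed rises by 12.08; labor force unchanged → E = 1,472.41, U = 162.35, labor force = 1,634.76 thousand.
New unemployment rate = 162.35 / 1,634.76 = 9.93%.

New unemployment rate ≈ 9.93%.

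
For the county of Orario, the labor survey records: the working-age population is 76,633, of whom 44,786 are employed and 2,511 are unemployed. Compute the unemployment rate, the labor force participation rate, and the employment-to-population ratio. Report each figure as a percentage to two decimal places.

Unemployment rate ≈ 5.31%; labor force participation rate ≈ 61.72%; employment-population ratio ≈ 58.44%.

Labor force = employed + unemployed = 44,786 + 2,511 = 47,297.
Unemployment rate = 2,511 / 47,297 = 5.31%.
Labor force participation rate = 47,297 / 76,633 = 61.72%.
Employment-population ratio = 44,786 / 76,633 = 58.44%.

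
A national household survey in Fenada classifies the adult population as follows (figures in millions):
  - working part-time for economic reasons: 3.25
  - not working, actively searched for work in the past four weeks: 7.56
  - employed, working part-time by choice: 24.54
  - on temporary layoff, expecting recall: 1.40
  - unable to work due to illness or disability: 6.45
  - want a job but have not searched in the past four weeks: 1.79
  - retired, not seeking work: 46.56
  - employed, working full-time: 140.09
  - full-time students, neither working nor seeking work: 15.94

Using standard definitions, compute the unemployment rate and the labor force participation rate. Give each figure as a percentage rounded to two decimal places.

Employed = 3.25 + 24.54 + 140.09 = 167.88 million (anyone who worked, including part-time for economic reasons, counts as employed).
Unemployed = 7.56 + 1.40 = 8.96 million (jobless and actively searching, or on temporary layoff).
Labor force = 167.88 + 8.96 = 176.84 million.
Not in labor force = 6.45 + 1.79 + 46.56 + 15.94 = 70.74 million (those not working and not actively searching are outside the labor force — including those who want a job but have given up searching).
Civilian working-age population = 176.84 + 70.74 = 247.58 million.
Unemployment rate = 8.96 / 176.84 = 5.07%.
Labor force participation rate = 176.84 / 247.58 = 71.43%.

Unemployment rate ≈ 5.07%; labor force participation rate ≈ 71.43%.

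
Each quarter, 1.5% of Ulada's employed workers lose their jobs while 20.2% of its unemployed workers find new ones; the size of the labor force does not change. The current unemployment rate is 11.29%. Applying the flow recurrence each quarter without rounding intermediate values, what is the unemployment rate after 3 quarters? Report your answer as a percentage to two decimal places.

With a fixed labor force, u_{t+1} = u_t + s·(1−u_t) − f·u_t = u_t·(1−s−f) + s.
Here 1−s−f = 0.783 and s = 0.015.
u_1 = 0.112900 × 0.783 + 0.015 = 0.103401.
u_2 = 0.103401 × 0.783 + 0.015 = 0.095963.
u_3 = 0.095963 × 0.783 + 0.015 = 0.090139.

Unemployment rate after three quarters ≈ 9.01%.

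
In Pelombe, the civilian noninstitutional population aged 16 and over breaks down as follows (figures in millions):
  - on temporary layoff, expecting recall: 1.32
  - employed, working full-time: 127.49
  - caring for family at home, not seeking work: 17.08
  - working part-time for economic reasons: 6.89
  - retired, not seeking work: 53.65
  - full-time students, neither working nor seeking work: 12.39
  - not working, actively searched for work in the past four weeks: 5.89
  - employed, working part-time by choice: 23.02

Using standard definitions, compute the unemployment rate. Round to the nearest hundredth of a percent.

Unemployment rate ≈ 4.38%.

Employed = 127.49 + 6.89 + 23.02 = 157.40 million (anyone who worked, including part-time for economic reasons, counts as employed).
Unemployed = 1.32 + 5.89 = 7.21 million (jobless and actively searching, or on temporary layoff).
Labor force = 157.40 + 7.21 = 164.61 million.
Unemployment rate = 7.21 / 164.61 = 4.38%.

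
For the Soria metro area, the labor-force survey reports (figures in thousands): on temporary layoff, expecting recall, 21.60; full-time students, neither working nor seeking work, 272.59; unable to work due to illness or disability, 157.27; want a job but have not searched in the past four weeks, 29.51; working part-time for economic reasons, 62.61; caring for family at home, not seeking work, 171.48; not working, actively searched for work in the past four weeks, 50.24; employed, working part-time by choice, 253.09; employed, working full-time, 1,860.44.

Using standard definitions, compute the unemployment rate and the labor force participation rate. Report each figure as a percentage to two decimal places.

Employed = 62.61 + 253.09 + 1,860.44 = 2,176.14 thousand (anyone who worked, including part-time for economic reasons, counts as employed).
Unemployed = 21.60 + 50.24 = 71.84 thousand (jobless and actively searching, or on temporary layoff).
Labor force = 2,176.14 + 71.84 = 2,247.98 thousand.
Not in labor force = 272.59 + 157.27 + 29.51 + 171.48 = 630.85 thousand (those not working and not actively searching are outside the labor force — including those who want a job but have given up searching).
Civilian working-age population = 2,247.98 + 630.85 = 2,878.83 thousand.
Unemployment rate = 71.84 / 2,247.98 = 3.20%.
Labor force participation rate = 2,247.98 / 2,878.83 = 78.09%.

Unemployment rate ≈ 3.20%; labor force participation rate ≈ 78.09%.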